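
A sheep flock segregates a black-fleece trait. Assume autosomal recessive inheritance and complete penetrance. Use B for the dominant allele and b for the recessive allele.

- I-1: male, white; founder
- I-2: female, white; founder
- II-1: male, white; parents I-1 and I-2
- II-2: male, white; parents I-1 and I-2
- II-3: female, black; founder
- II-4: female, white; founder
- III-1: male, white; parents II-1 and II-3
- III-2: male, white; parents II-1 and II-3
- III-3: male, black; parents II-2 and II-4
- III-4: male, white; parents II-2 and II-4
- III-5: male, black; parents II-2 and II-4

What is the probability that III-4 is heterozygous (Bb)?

2/3

II-2 is white so carries B and passed b to III-3 (bb), so II-2 is Bb.
II-4 is white so carries B and passed b to III-3 (bb), so II-4 is Bb.
Their cross gives offspring ratios 1/4 BB : 1/2 Bb : 1/4 bb. Conditioning on III-4 being white, P(Bb) = 1/2 / 3/4 = 2/3.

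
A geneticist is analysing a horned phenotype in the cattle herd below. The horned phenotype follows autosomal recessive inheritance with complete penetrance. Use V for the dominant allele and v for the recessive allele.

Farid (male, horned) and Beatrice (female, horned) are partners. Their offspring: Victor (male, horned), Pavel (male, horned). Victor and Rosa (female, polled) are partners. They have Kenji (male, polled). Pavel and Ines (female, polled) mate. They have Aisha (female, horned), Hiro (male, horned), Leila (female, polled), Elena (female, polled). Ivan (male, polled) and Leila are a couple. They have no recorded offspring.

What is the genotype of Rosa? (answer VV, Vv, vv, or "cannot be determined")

cannot be determined

Rosa's phenotype allows VV or Vv, and no parent or child forces a single allele at both positions; consistent genotype assignments exist with Rosa as VV or Vv.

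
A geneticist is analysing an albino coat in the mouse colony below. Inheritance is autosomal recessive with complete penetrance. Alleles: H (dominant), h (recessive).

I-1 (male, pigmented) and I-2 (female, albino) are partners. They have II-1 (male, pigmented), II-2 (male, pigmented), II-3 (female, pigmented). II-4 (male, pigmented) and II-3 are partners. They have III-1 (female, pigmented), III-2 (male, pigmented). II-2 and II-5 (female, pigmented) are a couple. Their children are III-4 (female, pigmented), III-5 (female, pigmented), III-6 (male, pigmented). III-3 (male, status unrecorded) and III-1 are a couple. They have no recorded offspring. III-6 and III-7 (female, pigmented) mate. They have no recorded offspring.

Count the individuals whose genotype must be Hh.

3

Obligate heterozygotes: II-1 is pigmented so carries H and received h from I-2 (hh), so II-1 is Hh; II-2 is pigmented so carries H and received h from I-2 (hh), so II-2 is Hh; II-3 is pigmented so carries H and received h from I-2 (hh), so II-3 is Hh.
Every other individual is either homozygous by phenotype or has at least one consistent homozygous assignment, so the count is 3.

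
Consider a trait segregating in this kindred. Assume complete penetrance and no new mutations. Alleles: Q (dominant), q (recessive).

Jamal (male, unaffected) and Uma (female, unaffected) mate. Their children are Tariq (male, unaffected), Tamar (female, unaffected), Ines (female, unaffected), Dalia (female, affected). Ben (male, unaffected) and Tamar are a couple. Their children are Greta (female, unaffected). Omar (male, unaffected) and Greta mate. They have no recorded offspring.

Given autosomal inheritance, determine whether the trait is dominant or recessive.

Jamal and Uma are both unaffected yet have an affected child Dalia. Under dominance, an affected child requires at least one affected parent, so the trait cannot be dominant.

recessive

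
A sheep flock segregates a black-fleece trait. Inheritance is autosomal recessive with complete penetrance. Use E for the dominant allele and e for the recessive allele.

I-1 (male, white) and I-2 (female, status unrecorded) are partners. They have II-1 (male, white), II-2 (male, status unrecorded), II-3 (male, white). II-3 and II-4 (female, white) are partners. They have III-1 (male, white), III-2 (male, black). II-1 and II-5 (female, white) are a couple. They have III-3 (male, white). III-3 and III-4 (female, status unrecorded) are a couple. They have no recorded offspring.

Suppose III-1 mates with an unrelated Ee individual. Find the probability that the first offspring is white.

5/6

II-3 is white so carries E and passed e to III-2 (ee), so II-3 is Ee.
II-4 is white so carries E and passed e to III-2 (ee), so II-4 is Ee.
III-1 is a white offspring of II-3 (Ee) × II-4 (Ee), whose cross gives 1/4 EE : 1/2 Ee : 1/4 ee; conditioning on being white, III-1 is EE with probability 1/3, Ee with probability 2/3.
Summing over parental genotype combinations, P(offspring is white) = 1/3·1 + 2/3·3/4 = 5/6.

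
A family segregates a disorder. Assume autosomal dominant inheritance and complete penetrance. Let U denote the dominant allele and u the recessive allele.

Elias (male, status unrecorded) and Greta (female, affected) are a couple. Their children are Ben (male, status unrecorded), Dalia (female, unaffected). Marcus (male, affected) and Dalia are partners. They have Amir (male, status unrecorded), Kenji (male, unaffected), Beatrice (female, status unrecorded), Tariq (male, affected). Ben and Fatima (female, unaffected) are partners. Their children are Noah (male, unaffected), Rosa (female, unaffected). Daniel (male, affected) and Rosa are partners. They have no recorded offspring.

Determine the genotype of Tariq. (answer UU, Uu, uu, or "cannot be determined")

Uu

From phenotype alone, Tariq is UU or Uu.
Tariq is affected so carries U and received u from Dalia (uu), so Tariq is Uu.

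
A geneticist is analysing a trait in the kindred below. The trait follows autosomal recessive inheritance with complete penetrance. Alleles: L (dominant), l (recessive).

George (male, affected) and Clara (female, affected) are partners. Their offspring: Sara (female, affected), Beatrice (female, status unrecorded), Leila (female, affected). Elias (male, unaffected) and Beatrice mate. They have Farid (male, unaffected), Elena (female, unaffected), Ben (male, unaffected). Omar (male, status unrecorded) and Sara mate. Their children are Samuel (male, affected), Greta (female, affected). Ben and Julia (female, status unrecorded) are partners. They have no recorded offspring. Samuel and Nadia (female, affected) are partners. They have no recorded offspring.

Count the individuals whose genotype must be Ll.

3

Obligate heterozygotes: Farid is unaffected so carries L and received l from Beatrice (ll), so Farid is Ll; Elena is unaffected so carries L and received l from Beatrice (ll), so Elena is Ll; Ben is unaffected so carries L and received l from Beatrice (ll), so Ben is Ll.
Every other individual is either homozygous by phenotype or has at least one consistent homozygous assignment, so the count is 3.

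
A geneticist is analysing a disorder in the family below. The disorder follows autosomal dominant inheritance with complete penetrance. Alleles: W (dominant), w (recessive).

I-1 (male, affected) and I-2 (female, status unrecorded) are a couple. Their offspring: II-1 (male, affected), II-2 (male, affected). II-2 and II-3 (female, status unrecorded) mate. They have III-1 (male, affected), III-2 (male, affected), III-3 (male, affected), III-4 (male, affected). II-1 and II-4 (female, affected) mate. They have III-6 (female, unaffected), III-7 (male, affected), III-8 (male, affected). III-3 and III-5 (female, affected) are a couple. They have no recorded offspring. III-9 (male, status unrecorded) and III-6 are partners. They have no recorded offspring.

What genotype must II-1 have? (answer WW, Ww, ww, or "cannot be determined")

From phenotype alone, II-1 is WW or Ww.
II-1 is affected so carries W and passed w to III-6 (ww), so II-1 is Ww.

Ww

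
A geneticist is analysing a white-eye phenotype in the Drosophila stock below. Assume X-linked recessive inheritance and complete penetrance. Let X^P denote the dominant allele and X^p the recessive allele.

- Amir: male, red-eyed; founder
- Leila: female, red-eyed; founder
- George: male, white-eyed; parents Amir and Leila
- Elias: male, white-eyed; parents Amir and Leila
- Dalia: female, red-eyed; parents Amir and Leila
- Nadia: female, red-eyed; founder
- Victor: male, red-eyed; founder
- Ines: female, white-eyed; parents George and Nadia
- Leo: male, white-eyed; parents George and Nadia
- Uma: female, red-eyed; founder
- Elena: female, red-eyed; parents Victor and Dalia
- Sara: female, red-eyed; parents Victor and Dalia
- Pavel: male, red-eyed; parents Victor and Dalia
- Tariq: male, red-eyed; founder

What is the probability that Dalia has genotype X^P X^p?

Amir is red-eyed, so Amir is X^P Y.
Leila is red-eyed so carries P and passed p to George (X^p Y), so Leila is X^P X^p.
Their cross gives offspring ratios 1/2 X^P X^P : 1/2 X^P X^p. Conditioning on Dalia being red-eyed, P(X^P X^p) = 1/2 / 1 = 1/2 before taking Dalia's own offspring into account.
Victor is red-eyed, so Victor is X^P Y.
Now use Dalia's offspring. Probability of each recorded status — red-eyed son Pavel: 1/2 if Dalia is X^P X^p, 1 if X^P X^P. (Elena, Sara: equally likely either way, so uninformative.)
Bayes: P(X^P X^p) = 1/2·1/2 / (1/2·1/2 + 1/2·1) = 1/3.

1/3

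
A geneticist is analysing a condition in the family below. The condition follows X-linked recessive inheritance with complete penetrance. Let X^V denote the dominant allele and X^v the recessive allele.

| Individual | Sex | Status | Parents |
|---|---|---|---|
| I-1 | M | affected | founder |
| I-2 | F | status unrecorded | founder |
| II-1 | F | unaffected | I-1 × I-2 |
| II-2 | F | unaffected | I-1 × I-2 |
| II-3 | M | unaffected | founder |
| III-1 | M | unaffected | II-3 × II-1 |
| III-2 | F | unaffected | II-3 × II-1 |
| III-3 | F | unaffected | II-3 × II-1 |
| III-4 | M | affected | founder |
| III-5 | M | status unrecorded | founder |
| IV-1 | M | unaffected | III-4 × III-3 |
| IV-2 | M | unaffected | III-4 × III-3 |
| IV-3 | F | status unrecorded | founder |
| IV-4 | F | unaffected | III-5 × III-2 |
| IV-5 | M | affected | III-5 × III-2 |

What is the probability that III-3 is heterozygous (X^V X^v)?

II-3 is unaffected, so II-3 is X^V Y.
II-1 is unaffected so carries V and received v from I-1 (X^v Y), so II-1 is X^V X^v.
Their cross gives offspring ratios 1/2 X^V X^V : 1/2 X^V X^v. Conditioning on III-3 being unaffected, P(X^V X^v) = 1/2 / 1 = 1/2 before taking III-3's own offspring into account.
III-4 is affected, so III-4 is X^v Y.
Now use III-3's offspring. Probability of each recorded status — unaffected son IV-1: 1/2 if III-3 is X^V X^v, 1 if X^V X^V; unaffected son IV-2: 1/2 if III-3 is X^V X^v, 1 if X^V X^V.
Bayes: P(X^V X^v) = 1/2·1/4 / (1/2·1/4 + 1/2·1) = 1/5.

1/5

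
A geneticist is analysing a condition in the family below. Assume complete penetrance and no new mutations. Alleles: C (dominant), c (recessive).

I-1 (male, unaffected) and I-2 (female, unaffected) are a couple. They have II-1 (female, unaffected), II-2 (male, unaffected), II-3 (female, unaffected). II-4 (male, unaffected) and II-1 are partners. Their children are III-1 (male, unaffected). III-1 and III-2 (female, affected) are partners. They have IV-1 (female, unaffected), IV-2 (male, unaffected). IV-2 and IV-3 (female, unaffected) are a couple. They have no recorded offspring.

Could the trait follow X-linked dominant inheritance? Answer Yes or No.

Yes

A consistent assignment under X-linked dominant exists: I-1 X^c Y, I-2 X^c X^c, II-1 X^c X^c, II-2 X^c Y, II-3 X^c X^c, II-4 X^c Y, III-1 X^c Y, III-2 X^C X^c, IV-1 X^c X^c, IV-2 X^c Y, IV-3 X^c X^c.
In this assignment every recorded phenotype matches its genotype and every non-founder's genotype is obtainable from its parents' genotypes, so the pedigree is consistent.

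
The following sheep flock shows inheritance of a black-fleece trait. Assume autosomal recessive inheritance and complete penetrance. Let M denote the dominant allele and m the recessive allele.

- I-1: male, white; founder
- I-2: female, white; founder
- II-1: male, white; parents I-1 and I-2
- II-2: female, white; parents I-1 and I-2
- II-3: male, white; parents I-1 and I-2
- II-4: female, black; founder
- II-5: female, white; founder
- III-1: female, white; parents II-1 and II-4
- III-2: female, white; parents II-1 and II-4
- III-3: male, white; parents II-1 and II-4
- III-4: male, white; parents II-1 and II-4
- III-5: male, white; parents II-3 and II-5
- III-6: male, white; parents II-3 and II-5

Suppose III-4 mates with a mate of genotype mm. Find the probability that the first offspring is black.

III-4 is white so carries M and received m from II-4 (mm), so III-4 is Mm.
The cross gives 1/2 Mm : 1/2 mm, so P(offspring is black) = 1/2.

1/2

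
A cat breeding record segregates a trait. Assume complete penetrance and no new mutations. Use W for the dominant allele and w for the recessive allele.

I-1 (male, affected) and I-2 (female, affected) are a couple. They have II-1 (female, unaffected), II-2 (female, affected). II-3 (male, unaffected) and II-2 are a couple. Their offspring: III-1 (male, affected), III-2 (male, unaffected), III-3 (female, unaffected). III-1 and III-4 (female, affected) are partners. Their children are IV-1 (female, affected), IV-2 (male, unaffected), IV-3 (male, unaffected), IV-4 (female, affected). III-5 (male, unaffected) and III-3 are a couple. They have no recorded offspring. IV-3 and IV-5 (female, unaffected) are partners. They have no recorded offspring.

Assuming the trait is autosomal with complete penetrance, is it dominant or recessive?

dominant

I-1 and I-2 are both affected yet have an unaffected child II-1. Under a recessive model two affected parents are homozygous and every child would be affected, so the trait cannot be recessive.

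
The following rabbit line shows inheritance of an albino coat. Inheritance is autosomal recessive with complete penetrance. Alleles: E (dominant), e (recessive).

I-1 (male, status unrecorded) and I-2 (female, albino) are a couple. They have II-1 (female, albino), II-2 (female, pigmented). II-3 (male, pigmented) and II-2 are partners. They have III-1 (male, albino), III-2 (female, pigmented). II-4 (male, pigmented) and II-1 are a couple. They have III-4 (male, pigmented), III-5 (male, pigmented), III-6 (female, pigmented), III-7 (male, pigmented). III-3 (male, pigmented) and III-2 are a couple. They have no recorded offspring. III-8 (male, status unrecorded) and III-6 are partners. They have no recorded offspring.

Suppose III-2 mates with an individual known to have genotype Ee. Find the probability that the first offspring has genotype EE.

1/3

II-3 is pigmented so carries E and passed e to III-1 (ee), so II-3 is Ee.
II-2 is pigmented so carries E and received e from I-2 (ee), so II-2 is Ee.
III-2 is a pigmented offspring of II-3 (Ee) × II-2 (Ee), whose cross gives 1/4 EE : 1/2 Ee : 1/4 ee; conditioning on being pigmented, III-2 is EE with probability 1/3, Ee with probability 2/3.
Summing over parental genotype combinations, P(offspring has genotype EE) = 1/3·1/2 + 2/3·1/4 = 1/3.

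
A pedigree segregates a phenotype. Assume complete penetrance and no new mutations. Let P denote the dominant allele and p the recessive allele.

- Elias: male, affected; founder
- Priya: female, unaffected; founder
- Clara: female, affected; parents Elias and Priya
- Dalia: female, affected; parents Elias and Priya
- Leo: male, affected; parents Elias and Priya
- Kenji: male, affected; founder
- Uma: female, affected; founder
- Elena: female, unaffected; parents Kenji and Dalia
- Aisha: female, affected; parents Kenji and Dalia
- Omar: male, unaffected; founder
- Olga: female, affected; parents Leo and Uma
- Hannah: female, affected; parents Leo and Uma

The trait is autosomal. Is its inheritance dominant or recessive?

Kenji and Dalia are both affected yet have an unaffected child Elena. Under a recessive model two affected parents are homozygous and every child would be affected, so the trait cannot be recessive.

dominant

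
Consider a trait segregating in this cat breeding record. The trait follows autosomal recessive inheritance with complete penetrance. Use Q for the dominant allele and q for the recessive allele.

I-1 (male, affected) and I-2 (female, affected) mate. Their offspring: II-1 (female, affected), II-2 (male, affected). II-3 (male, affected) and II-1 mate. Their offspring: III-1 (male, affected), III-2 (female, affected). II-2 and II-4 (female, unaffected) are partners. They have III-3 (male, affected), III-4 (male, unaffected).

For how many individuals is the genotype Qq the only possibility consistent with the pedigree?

Obligate heterozygotes: II-4 is unaffected so carries Q and passed q to III-3 (qq), so II-4 is Qq; III-4 is unaffected so carries Q and received q from II-2 (qq), so III-4 is Qq.
Every other individual is either homozygous by phenotype or has at least one consistent homozygous assignment, so the count is 2.

2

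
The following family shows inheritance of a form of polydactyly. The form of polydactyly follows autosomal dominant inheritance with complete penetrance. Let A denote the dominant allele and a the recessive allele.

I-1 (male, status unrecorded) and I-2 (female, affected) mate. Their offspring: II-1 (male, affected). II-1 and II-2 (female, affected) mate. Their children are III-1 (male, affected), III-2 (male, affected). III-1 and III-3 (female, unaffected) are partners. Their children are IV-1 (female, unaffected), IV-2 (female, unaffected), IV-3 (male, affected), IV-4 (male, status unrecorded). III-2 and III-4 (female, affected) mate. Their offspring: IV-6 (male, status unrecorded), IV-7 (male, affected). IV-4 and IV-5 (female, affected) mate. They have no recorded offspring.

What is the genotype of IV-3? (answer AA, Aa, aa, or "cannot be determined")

Aa

From phenotype alone, IV-3 is AA or Aa.
IV-3 is affected so carries A and received a from III-3 (aa), so IV-3 is Aa.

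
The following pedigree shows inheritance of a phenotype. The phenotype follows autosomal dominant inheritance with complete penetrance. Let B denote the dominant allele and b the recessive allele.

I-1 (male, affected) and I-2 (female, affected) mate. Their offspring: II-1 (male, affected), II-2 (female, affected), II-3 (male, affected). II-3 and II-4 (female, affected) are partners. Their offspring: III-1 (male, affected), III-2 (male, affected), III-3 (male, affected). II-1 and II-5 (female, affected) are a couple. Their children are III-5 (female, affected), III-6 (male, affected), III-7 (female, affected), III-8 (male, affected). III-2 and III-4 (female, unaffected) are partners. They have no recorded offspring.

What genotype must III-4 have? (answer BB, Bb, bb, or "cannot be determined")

bb

III-4 is unaffected, so III-4 is bb.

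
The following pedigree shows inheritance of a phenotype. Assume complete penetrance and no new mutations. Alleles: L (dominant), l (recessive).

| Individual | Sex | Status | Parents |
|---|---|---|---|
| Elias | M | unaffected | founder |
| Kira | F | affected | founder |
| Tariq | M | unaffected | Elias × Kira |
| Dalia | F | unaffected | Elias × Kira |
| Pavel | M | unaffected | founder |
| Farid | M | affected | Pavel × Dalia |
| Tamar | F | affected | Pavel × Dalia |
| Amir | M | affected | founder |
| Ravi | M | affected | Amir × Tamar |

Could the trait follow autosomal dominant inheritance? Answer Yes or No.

Under autosomal dominant, Farid (affected, male) cannot arise from Pavel (unaffected) × Dalia (unaffected).

No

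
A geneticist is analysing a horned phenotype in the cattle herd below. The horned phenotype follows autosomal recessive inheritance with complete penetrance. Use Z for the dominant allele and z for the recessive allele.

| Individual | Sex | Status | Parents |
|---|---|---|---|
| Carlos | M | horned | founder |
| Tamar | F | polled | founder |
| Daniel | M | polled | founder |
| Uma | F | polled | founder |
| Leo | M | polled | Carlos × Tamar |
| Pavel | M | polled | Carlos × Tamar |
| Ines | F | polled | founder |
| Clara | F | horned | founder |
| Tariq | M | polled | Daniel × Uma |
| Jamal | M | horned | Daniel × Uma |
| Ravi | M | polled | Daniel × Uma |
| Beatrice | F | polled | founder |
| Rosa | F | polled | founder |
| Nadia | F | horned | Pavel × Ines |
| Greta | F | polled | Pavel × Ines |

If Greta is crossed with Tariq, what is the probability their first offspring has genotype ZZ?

4/9

Pavel is polled so carries Z and received z from Carlos (zz), so Pavel is Zz.
Ines is polled so carries Z and passed z to Nadia (zz), so Ines is Zz.
Greta is a polled offspring of Pavel (Zz) × Ines (Zz), whose cross gives 1/4 ZZ : 1/2 Zz : 1/4 zz; conditioning on being polled, Greta is ZZ with probability 1/3, Zz with probability 2/3.
Daniel is polled so carries Z and passed z to Jamal (zz), so Daniel is Zz.
Uma is polled so carries Z and passed z to Jamal (zz), so Uma is Zz.
Tariq is a polled offspring of Daniel (Zz) × Uma (Zz), whose cross gives 1/4 ZZ : 1/2 Zz : 1/4 zz; conditioning on being polled, Tariq is ZZ with probability 1/3, Zz with probability 2/3.
Summing over parental genotype combinations, P(offspring has genotype ZZ) = 1/9·1 + 2/9·1/2 + 2/9·1/2 + 4/9·1/4 = 4/9.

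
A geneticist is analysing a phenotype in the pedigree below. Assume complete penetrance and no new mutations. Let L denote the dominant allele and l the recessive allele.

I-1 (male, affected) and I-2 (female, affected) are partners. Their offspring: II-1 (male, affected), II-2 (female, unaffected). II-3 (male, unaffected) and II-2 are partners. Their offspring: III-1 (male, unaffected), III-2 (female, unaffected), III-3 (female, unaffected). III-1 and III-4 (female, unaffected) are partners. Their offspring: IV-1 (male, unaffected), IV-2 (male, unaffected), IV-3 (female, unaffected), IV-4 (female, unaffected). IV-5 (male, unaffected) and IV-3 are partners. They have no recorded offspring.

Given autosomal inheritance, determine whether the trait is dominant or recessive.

I-1 and I-2 are both affected yet have an unaffected child II-2. Under a recessive model two affected parents are homozygous and every child would be affected, so the trait cannot be recessive.

dominant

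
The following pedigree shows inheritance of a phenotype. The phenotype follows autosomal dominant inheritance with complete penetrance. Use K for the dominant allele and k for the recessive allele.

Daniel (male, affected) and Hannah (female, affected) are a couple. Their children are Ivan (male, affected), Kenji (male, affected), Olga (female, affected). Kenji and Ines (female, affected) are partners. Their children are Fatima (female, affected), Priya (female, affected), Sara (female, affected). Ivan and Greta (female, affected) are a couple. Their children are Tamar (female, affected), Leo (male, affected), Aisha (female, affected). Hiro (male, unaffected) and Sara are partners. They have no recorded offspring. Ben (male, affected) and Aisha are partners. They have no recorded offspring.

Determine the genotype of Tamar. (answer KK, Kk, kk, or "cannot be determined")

cannot be determined

Tamar's phenotype allows KK or Kk, and no parent or child forces a single allele at both positions; consistent genotype assignments exist with Tamar as KK or Kk.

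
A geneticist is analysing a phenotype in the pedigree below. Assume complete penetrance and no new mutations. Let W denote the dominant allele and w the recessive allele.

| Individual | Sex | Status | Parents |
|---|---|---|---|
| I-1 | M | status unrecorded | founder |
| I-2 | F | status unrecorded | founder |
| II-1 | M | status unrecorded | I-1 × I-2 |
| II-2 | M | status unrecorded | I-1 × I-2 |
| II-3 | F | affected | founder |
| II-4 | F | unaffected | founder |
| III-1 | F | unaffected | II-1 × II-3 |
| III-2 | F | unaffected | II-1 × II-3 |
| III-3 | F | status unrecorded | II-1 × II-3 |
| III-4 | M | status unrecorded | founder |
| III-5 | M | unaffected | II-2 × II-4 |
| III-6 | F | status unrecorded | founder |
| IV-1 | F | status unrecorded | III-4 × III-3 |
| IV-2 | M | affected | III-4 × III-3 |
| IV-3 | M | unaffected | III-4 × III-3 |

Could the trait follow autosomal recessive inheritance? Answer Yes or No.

A consistent assignment under autosomal recessive exists: I-1 WW, I-2 WW, II-1 WW, II-2 WW, II-3 ww, II-4 WW, III-1 Ww, III-2 Ww, III-3 Ww, III-4 Ww, III-5 WW, III-6 WW, IV-1 WW, IV-2 ww, IV-3 WW.
In this assignment every recorded phenotype matches its genotype and every non-founder's genotype is obtainable from its parents' genotypes, so the pedigree is consistent.

Yes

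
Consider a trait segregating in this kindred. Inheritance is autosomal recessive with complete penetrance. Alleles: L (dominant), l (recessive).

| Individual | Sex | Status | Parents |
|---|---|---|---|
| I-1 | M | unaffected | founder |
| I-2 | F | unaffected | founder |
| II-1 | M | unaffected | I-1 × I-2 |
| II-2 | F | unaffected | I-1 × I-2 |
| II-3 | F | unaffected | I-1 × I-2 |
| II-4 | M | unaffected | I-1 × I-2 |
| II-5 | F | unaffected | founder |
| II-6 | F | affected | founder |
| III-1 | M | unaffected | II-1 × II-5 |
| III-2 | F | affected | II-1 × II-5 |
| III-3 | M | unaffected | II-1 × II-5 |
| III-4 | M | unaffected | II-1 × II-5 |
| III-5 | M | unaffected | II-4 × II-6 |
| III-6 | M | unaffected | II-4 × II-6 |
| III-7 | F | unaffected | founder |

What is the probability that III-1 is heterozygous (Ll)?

2/3

II-1 is unaffected so carries L and passed l to III-2 (ll), so II-1 is Ll.
II-5 is unaffected so carries L and passed l to III-2 (ll), so II-5 is Ll.
Their cross gives offspring ratios 1/4 LL : 1/2 Ll : 1/4 ll. Conditioning on III-1 being unaffected, P(Ll) = 1/2 / 3/4 = 2/3.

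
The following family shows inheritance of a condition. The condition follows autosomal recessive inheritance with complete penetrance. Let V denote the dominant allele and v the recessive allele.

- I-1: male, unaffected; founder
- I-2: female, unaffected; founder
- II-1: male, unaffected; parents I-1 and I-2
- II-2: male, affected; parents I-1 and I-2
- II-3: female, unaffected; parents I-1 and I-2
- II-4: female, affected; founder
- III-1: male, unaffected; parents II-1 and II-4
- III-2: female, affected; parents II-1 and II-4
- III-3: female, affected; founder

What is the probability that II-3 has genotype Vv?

I-1 is unaffected so carries V and passed v to II-2 (vv), so I-1 is Vv.
I-2 is unaffected so carries V and passed v to II-2 (vv), so I-2 is Vv.
Their cross gives offspring ratios 1/4 VV : 1/2 Vv : 1/4 vv. Conditioning on II-3 being unaffected, P(Vv) = 1/2 / 3/4 = 2/3.

2/3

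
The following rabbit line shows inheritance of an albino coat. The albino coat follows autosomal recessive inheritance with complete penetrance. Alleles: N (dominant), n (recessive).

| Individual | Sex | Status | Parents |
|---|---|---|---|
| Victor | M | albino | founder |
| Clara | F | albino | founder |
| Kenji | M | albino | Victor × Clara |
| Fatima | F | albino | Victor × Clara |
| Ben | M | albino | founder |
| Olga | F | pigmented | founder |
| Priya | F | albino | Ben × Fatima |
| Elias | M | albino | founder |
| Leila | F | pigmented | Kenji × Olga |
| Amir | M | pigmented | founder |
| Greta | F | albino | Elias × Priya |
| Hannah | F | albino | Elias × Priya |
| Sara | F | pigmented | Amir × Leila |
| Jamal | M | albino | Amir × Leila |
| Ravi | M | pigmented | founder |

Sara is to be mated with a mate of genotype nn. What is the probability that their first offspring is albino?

1/3

Amir is pigmented so carries N and passed n to Jamal (nn), so Amir is Nn.
Leila is pigmented so carries N and received n from Kenji (nn), so Leila is Nn.
Sara is a pigmented offspring of Amir (Nn) × Leila (Nn), whose cross gives 1/4 NN : 1/2 Nn : 1/4 nn; conditioning on being pigmented, Sara is NN with probability 1/3, Nn with probability 2/3.
Summing over parental genotype combinations, P(offspring is albino) = 2/3·1/2 = 1/3.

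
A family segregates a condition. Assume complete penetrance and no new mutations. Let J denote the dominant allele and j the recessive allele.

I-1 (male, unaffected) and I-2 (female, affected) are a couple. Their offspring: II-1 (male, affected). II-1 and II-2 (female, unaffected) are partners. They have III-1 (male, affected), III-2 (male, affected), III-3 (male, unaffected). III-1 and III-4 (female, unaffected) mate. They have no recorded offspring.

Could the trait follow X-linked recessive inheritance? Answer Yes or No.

Yes

A consistent assignment under X-linked recessive exists: I-1 X^J Y, I-2 X^j X^j, II-1 X^j Y, II-2 X^J X^j, III-1 X^j Y, III-2 X^j Y, III-3 X^J Y, III-4 X^J X^J.
In this assignment every recorded phenotype matches its genotype and every non-founder's genotype is obtainable from its parents' genotypes, so the pedigree is consistent.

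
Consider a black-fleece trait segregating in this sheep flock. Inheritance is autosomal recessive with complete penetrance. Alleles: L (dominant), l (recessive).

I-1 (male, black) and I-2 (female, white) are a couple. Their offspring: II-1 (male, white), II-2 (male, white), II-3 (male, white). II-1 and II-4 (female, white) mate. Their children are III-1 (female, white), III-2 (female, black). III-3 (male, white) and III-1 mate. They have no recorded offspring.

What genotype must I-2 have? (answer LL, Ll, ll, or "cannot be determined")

I-2's phenotype allows LL or Ll, and no parent or child forces a single allele at both positions; consistent genotype assignments exist with I-2 as LL or Ll.

cannot be determined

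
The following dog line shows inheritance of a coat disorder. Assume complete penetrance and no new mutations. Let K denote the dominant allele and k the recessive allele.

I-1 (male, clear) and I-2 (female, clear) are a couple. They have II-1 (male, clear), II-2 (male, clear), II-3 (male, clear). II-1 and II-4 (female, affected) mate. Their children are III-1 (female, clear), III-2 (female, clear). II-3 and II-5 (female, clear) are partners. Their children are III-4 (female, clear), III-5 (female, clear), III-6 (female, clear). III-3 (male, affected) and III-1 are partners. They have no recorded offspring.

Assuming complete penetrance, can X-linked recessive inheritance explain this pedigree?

A consistent assignment under X-linked recessive exists: I-1 X^K Y, I-2 X^K X^K, II-1 X^K Y, II-2 X^K Y, II-3 X^K Y, II-4 X^k X^k, II-5 X^K X^K, III-1 X^K X^k, III-2 X^K X^k, III-3 X^k Y, III-4 X^K X^K, III-5 X^K X^K, III-6 X^K X^K.
In this assignment every recorded phenotype matches its genotype and every non-founder's genotype is obtainable from its parents' genotypes, so the pedigree is consistent.

Yes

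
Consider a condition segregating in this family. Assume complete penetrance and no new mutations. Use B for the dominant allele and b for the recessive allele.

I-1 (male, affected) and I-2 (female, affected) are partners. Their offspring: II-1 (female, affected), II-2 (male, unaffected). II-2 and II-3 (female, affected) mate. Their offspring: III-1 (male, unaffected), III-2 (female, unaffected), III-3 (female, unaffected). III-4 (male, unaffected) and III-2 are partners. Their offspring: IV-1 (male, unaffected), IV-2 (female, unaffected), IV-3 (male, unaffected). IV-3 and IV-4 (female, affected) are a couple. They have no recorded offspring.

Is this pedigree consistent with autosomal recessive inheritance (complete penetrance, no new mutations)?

No

Under autosomal recessive, II-2 (unaffected, male) cannot arise from I-1 (affected) × I-2 (affected).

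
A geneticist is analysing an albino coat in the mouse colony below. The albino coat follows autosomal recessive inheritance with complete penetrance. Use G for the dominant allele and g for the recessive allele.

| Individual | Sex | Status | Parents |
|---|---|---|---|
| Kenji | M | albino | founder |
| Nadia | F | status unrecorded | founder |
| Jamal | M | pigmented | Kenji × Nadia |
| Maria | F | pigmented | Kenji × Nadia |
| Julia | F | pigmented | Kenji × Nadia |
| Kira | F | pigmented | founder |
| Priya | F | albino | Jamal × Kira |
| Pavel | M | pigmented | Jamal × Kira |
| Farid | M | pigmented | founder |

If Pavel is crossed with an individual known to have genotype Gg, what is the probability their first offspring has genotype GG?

Jamal is pigmented so carries G and received g from Kenji (gg), so Jamal is Gg.
Kira is pigmented so carries G and passed g to Priya (gg), so Kira is Gg.
Pavel is a pigmented offspring of Jamal (Gg) × Kira (Gg), whose cross gives 1/4 GG : 1/2 Gg : 1/4 gg; conditioning on being pigmented, Pavel is GG with probability 1/3, Gg with probability 2/3.
Summing over parental genotype combinations, P(offspring has genotype GG) = 1/3·1/2 + 2/3·1/4 = 1/3.

1/3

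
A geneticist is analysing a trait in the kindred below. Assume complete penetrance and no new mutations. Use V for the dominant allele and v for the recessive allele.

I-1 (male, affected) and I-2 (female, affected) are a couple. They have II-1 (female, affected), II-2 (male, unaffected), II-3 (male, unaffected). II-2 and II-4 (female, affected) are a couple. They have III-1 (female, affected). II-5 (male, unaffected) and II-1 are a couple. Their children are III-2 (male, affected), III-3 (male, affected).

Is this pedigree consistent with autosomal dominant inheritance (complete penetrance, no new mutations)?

Yes

A consistent assignment under autosomal dominant exists: I-1 Vv, I-2 Vv, II-1 VV, II-2 vv, II-3 vv, II-4 VV, II-5 vv, III-1 Vv, III-2 Vv, III-3 Vv.
In this assignment every recorded phenotype matches its genotype and every non-founder's genotype is obtainable from its parents' genotypes, so the pedigree is consistent.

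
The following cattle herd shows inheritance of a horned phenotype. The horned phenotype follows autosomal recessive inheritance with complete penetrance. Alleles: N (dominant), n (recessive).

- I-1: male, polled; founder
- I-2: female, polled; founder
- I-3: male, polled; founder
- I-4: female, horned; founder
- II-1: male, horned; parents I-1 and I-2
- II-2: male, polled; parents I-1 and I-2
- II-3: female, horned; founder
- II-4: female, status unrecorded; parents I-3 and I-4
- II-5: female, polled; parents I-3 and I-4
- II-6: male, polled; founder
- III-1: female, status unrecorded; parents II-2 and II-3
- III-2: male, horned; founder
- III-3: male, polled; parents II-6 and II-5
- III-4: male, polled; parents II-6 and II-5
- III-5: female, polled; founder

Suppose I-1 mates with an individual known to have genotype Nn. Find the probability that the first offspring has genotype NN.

I-1 is polled so carries N and passed n to II-1 (nn), so I-1 is Nn.
The cross gives 1/4 NN : 1/2 Nn : 1/4 nn, so P(offspring has genotype NN) = 1/4.

1/4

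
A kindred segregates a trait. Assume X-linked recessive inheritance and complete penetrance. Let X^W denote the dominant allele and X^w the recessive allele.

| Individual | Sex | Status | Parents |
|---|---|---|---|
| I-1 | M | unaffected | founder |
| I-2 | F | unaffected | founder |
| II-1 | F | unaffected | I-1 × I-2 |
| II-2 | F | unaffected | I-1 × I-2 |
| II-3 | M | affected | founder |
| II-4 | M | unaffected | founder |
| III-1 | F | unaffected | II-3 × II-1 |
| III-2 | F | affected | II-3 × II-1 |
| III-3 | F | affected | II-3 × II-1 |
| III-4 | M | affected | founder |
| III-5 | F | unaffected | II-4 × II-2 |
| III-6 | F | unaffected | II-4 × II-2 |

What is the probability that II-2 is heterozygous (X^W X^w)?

I-1 is unaffected, so I-1 is X^W Y.
I-2 is unaffected so carries W and passed w to II-1 (X^W X^w, whose W came from I-1), so I-2 is X^W X^w.
Their cross gives offspring ratios 1/2 X^W X^W : 1/2 X^W X^w. Conditioning on II-2 being unaffected, P(X^W X^w) = 1/2 / 1 = 1/2 before taking II-2's own offspring into account.
II-4 is unaffected, so II-4 is X^W Y.
II-2's offspring (III-5, III-6) would show their recorded status with the same probability whether II-2 is X^W X^w or X^W X^W, so they carry no information and P(X^W X^w) = 1/2.

1/2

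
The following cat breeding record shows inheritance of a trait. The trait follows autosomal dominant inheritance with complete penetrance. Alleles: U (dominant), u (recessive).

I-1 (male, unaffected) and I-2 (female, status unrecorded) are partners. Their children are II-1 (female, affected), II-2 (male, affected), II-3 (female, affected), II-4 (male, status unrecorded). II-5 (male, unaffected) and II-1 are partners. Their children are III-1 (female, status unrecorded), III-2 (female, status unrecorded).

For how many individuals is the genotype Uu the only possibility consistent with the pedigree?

3

Obligate heterozygotes: II-1 is affected so carries U and received u from I-1 (uu), so II-1 is Uu; II-2 is affected so carries U and received u from I-1 (uu), so II-2 is Uu; II-3 is affected so carries U and received u from I-1 (uu), so II-3 is Uu.
Every other individual is either homozygous by phenotype or has at least one consistent homozygous assignment, so the count is 3.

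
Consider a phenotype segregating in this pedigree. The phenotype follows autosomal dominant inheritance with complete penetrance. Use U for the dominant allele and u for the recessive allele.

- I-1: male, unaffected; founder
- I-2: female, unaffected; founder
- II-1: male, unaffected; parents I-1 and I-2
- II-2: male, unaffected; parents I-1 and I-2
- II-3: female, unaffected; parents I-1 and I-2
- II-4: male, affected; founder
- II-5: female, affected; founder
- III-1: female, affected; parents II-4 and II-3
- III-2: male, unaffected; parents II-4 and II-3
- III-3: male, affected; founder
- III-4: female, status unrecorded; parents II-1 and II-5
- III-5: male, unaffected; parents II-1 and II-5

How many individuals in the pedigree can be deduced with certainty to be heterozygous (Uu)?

3

Obligate heterozygotes: II-4 is affected so carries U and passed u to III-2 (uu), so II-4 is Uu; II-5 is affected so carries U and passed u to III-5 (uu), so II-5 is Uu; III-1 is affected so carries U and received u from II-3 (uu), so III-1 is Uu.
Every other individual is either homozygous by phenotype or has at least one consistent homozygous assignment, so the count is 3.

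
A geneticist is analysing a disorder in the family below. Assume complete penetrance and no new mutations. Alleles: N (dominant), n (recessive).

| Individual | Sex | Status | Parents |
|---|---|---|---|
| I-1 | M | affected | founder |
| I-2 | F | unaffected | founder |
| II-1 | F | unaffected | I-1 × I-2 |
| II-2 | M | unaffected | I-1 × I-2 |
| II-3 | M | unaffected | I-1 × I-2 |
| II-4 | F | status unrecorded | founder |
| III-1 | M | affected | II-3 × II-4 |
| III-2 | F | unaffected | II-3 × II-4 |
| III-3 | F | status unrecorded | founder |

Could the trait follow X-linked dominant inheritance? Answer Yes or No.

No

Under X-linked dominant, II-1 (unaffected, female) cannot arise from I-1 (affected) × I-2 (unaffected).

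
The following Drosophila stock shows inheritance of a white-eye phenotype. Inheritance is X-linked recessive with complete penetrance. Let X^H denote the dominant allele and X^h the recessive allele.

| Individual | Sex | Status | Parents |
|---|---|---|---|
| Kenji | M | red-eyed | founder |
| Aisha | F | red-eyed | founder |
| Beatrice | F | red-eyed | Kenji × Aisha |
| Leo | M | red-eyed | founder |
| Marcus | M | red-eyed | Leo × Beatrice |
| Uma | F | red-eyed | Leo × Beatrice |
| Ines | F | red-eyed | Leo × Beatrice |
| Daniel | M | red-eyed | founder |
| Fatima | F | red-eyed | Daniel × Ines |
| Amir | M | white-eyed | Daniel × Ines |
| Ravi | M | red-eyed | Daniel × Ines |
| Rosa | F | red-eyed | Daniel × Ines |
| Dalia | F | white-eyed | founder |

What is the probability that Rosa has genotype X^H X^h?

Daniel is red-eyed, so Daniel is X^H Y.
Ines is red-eyed so carries H and passed h to Amir (X^h Y), so Ines is X^H X^h.
Their cross gives offspring ratios 1/2 X^H X^H : 1/2 X^H X^h. Conditioning on Rosa being red-eyed, P(X^H X^h) = 1/2 / 1 = 1/2.

1/2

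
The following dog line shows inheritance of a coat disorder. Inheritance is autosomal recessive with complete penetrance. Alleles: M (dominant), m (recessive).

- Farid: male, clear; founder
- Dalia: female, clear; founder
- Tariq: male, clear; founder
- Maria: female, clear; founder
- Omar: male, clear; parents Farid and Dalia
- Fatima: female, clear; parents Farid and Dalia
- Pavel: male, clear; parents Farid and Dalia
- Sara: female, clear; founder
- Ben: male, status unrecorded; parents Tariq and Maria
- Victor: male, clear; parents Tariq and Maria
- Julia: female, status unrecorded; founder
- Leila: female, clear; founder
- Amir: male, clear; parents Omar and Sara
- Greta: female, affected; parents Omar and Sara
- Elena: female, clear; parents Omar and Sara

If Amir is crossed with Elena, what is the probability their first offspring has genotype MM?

Omar is clear so carries M and passed m to Greta (mm), so Omar is Mm.
Sara is clear so carries M and passed m to Greta (mm), so Sara is Mm.
Amir is a clear offspring of Omar (Mm) × Sara (Mm), whose cross gives 1/4 MM : 1/2 Mm : 1/4 mm; conditioning on being clear, Amir is MM with probability 1/3, Mm with probability 2/3.
Elena is a clear offspring of Omar (Mm) × Sara (Mm), whose cross gives 1/4 MM : 1/2 Mm : 1/4 mm; conditioning on being clear, Elena is MM with probability 1/3, Mm with probability 2/3.
Summing over parental genotype combinations, P(offspring has genotype MM) = 1/9·1 + 2/9·1/2 + 2/9·1/2 + 4/9·1/4 = 4/9.

4/9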